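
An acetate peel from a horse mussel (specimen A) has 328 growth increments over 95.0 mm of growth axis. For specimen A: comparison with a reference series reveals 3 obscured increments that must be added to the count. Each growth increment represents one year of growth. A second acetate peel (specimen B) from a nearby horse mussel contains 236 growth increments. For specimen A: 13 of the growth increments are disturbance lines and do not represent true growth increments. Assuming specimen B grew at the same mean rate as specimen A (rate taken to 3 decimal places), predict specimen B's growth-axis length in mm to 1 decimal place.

70.6 mm

Specimen A: correcting the raw count gives 328 − 13 + 3 = 318 true growth increments.
A: 95.0 mm over 318 years gives 95.0 / 318 ≈ 0.299 mm/yr.
For B, 0.299 mm/year × 236 years = 70.6 mm.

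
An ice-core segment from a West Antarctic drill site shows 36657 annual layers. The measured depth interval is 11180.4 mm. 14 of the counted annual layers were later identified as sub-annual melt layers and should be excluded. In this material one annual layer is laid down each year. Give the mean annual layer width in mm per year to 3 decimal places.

Correcting the raw count gives 36657 − 14 = 36643 true annual layers.
Mean rate = 11180.4 mm / 36643 years ≈ 0.305 mm per year.

0.305 mm per year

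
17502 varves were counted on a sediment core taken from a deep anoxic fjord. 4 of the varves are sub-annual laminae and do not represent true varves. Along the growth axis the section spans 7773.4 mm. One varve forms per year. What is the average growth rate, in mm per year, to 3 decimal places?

True varve count = 17502 − 4 = 17498.
7773.4 mm over 17498 years gives 7773.4 / 17498 ≈ 0.444 mm per year.

0.444 mm per year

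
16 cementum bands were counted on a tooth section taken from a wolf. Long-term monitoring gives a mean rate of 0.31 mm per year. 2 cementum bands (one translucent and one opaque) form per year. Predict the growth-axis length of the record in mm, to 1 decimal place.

2.5 mm

With 2 cementum bands per year, 16 / 2 = 8 years.
8 years at 0.31 mm/year gives 0.31 × 8 = 2.5 mm.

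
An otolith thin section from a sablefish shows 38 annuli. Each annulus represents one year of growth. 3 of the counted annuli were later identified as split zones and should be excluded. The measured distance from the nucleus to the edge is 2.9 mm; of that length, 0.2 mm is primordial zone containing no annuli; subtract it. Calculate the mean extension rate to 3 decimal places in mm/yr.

0.077 mm/yr

Adjusted count: 38 − 3 = 35 annuli.
The growth record spans 2.9 − 0.2 = 2.7 mm.
Extension rate ≈ 2.7 / 35 = 0.077 mm/yr.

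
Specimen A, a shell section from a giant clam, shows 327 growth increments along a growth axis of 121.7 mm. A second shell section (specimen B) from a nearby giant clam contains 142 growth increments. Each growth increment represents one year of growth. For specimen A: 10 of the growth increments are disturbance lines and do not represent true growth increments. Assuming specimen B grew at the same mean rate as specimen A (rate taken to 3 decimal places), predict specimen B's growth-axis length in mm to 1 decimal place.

54.5 mm

Specimen A: correcting the raw count gives 327 − 10 = 317 true growth increments.
A: Mean rate = 121.7 mm / 317 years ≈ 0.384 mm/year.
Length of B = 0.384 × 142 = 54.5 mm.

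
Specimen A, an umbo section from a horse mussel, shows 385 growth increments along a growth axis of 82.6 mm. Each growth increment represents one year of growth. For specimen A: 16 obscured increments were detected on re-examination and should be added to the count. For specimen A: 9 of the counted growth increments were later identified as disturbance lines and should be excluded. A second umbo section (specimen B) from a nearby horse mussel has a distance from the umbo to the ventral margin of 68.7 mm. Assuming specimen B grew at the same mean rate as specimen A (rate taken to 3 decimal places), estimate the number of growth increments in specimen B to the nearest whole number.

326 growth increments

Specimen A: after corrections the count is 385 − 9 + 16 = 392 growth increments.
A: Extension rate ≈ 82.6 / 392 = 0.211 mm/year.
Specimen B: 68.7 mm / 0.211 mm per year = 325.59 years ≈ 326 growth increments.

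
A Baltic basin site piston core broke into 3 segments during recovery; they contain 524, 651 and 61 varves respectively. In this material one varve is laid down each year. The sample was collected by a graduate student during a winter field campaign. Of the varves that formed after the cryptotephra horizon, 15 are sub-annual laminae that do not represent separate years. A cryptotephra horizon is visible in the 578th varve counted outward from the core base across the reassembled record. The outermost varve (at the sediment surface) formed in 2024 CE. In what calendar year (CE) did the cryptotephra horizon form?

Total varves = 524 + 651 + 61 = 1236.
The cryptotephra horizon sits at varve 578 from the core base, so 1236 − 578 = 658 varves formed after it.
658 − 15 false = 643 true varves after the cryptotephra horizon.
The varve at the sediment surface is 2024 CE, so the cryptotephra horizon dates to 2024 − 643 = 1381 CE.

1381 CE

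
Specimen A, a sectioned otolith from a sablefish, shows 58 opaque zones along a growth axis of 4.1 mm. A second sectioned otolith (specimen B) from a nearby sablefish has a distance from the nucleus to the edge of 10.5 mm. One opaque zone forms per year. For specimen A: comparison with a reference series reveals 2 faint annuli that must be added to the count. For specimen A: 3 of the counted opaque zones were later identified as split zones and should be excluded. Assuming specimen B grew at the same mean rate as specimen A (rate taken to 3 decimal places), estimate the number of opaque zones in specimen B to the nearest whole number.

146 opaque zones

Specimen A: true opaque zone count = 58 − 3 + 2 = 57.
A: Extension rate ≈ 4.1 / 57 = 0.072 mm/yr.
Specimen B: 10.5 mm / 0.072 mm per year = 145.83 years ≈ 146 opaque zones.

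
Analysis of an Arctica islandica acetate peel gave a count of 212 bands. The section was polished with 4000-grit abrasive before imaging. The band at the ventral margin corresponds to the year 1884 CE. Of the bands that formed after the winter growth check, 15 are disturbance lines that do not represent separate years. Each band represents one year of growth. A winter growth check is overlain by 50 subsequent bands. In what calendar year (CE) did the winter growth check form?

1849 CE

50 bands formed after the winter growth check.
Excluding 15 false bands: 50 − 15 = 35.
Counting back 35 years from 1884 CE places the winter growth check in 1884 − 35 = 1849 CE.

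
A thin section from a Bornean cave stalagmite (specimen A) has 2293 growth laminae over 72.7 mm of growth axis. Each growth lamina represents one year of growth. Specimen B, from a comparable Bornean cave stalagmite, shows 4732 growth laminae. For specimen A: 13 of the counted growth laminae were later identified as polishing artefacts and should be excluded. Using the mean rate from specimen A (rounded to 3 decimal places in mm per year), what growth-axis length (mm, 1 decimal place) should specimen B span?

Specimen A: after corrections the count is 2293 − 13 = 2280 growth laminae.
A: 72.7 mm over 2280 years gives 72.7 / 2280 ≈ 0.032 mm/yr.
Length of B = 0.032 × 4732 = 151.4 mm.

151.4 mm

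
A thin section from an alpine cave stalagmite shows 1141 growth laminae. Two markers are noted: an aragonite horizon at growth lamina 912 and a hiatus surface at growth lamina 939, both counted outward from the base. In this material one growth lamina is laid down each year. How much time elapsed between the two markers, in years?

27 years

The two markers are separated by 939 − 912 = 27 growth laminae.
That is 27 years at one growth lamina per year.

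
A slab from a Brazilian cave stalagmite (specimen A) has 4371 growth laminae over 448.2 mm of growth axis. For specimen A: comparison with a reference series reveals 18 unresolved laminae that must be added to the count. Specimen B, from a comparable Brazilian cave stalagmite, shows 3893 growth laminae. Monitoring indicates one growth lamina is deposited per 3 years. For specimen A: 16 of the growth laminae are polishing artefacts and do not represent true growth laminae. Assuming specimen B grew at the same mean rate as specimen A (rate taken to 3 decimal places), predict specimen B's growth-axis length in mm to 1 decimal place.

Specimen A: adjusted count: 4371 − 16 + 18 = 4373 growth laminae.
Specimen A: 4373 growth laminae at 3 years each span 4373 × 3 = 13119 years.
A: Mean rate = 448.2 mm / 13119 years ≈ 0.034 mm per year.
Specimen B: 3893 growth laminae at 3 years each span 3893 × 3 = 11679 years. B's length ≈ 0.034 × 11679 = 397.1 mm.

397.1 mm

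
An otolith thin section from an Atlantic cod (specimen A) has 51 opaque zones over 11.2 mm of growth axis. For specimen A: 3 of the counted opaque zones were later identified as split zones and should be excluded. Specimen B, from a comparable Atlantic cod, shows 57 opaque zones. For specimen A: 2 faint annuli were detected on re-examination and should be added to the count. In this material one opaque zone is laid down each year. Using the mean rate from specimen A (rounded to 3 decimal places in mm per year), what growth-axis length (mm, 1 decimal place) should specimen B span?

Specimen A: after corrections the count is 51 − 3 + 2 = 50 opaque zones.
A: Mean rate = 11.2 mm / 50 years ≈ 0.224 mm/year.
For B, 0.224 mm/year × 57 years = 12.8 mm.

12.8 mm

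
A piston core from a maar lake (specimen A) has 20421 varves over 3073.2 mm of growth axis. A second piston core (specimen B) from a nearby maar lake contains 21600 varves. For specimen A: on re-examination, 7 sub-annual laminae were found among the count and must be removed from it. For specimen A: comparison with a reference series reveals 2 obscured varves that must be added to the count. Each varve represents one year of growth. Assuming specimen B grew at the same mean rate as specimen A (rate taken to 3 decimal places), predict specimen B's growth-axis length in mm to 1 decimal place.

Specimen A: after corrections the count is 20421 − 7 + 2 = 20416 varves.
A: 3073.2 mm over 20416 years gives 3073.2 / 20416 ≈ 0.151 mm per year.
B's length ≈ 0.151 × 21600 = 3261.6 mm.

3261.6 mm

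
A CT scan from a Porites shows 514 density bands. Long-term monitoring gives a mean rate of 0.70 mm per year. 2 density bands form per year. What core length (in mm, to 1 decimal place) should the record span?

179.9 mm

Dividing by 2 density bands per year: 514 / 2 = 257 years.
257 years at 0.70 mm/year gives 0.70 × 257 = 179.9 mm.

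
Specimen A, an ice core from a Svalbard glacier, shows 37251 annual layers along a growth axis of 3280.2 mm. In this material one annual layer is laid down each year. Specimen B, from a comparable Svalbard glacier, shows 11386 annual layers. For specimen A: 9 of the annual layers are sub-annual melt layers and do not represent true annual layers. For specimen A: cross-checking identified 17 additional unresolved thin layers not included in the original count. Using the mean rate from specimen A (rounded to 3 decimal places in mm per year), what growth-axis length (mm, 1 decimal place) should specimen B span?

1002.0 mm

Specimen A: adjusted count: 37251 − 9 + 17 = 37259 annual layers.
A: Mean rate = 3280.2 mm / 37259 years ≈ 0.088 mm/yr.
Length of B = 0.088 × 11386 = 1002.0 mm.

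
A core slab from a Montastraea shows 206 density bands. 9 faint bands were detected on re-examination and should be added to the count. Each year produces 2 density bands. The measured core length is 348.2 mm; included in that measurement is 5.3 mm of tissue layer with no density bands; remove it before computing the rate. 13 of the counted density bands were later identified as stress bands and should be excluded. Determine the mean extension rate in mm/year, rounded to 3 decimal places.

After corrections the count is 206 − 13 + 9 = 202 density bands.
Dividing by 2 density bands per year: 202 / 2 = 101 years.
Net length = 348.2 − 5.3 = 342.9 mm.
Mean rate = 342.9 mm / 101 years ≈ 3.395 mm/year.

3.395 mm/year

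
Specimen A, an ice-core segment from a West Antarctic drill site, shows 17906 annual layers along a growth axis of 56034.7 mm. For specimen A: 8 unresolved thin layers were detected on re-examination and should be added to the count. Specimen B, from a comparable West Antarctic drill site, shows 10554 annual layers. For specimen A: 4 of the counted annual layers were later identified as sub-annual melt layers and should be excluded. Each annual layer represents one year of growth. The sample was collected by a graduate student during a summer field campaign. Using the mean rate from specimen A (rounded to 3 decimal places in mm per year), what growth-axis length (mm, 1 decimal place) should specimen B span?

Specimen A: correcting the raw count gives 17906 − 4 + 8 = 17910 true annual layers.
A: Extension rate ≈ 56034.7 / 17910 = 3.129 mm per year.
B's length ≈ 3.129 × 10554 = 33023.5 mm.

33023.5 mm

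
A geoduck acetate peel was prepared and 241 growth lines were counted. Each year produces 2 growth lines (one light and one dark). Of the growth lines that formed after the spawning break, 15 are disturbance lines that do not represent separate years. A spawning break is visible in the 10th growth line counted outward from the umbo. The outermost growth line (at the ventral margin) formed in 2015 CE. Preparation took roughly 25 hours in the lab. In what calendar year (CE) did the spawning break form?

1907 CE

241 − 10 = 231 growth lines lie beyond the spawning break toward the ventral margin.
Excluding 15 false growth lines: 231 − 15 = 216.
Dividing by 2 growth lines per year: 216 / 2 = 108 years.
The growth line at the ventral margin is 2015 CE, so the spawning break dates to 2015 − 108 = 1907 CE.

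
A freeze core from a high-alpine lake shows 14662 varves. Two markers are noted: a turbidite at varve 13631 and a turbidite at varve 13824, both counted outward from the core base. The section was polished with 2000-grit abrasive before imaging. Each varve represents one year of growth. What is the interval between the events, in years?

193 years

Separation: 13824 − 13631 = 193 varves.
At one varve per year, 193 years elapsed between them.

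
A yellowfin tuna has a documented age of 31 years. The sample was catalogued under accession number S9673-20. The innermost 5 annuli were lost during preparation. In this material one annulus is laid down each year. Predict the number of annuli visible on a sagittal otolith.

At one annulus per year, 31 years correspond to 31 annuli.
31 − 5 missed = 26 annuli expected in the prepared section.

26 annuli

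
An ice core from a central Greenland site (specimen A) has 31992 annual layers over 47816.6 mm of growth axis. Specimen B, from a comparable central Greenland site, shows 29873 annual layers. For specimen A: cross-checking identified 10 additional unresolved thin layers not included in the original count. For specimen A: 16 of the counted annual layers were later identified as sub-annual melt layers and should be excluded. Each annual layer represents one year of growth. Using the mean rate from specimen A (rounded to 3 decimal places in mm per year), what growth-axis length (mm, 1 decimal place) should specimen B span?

44660.1 mm

Specimen A: correcting the raw count gives 31992 − 16 + 10 = 31986 true annual layers.
A: Extension rate ≈ 47816.6 / 31986 = 1.495 mm/year.
For B, 1.495 mm/year × 29873 years = 44660.1 mm.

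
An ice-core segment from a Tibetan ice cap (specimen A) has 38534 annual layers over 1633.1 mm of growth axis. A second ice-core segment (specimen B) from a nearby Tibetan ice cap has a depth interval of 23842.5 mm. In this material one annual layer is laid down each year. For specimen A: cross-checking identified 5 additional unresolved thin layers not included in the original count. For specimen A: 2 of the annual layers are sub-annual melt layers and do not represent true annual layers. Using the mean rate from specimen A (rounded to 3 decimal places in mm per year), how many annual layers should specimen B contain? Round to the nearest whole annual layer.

Specimen A: adjusted count: 38534 − 2 + 5 = 38537 annual layers.
A: 1633.1 mm over 38537 years gives 1633.1 / 38537 ≈ 0.042 mm/year.
Specimen B: 23842.5 mm / 0.042 mm per year = 567678.57 years ≈ 567679 annual layers.

567679 annual layers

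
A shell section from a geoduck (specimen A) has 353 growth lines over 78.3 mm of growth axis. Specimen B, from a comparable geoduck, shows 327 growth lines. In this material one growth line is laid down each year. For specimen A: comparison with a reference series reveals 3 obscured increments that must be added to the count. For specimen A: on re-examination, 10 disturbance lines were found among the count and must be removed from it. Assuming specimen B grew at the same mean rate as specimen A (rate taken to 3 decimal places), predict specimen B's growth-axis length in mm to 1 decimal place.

73.9 mm

Specimen A: adjusted count: 353 − 10 + 3 = 346 growth lines.
A: Extension rate ≈ 78.3 / 346 = 0.226 mm per year.
Length of B = 0.226 × 327 = 73.9 mm.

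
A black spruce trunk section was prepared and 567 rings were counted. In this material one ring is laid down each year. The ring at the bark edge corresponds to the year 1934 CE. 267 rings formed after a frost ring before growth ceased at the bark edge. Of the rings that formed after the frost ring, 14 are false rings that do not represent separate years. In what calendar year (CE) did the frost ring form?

267 rings post-date the frost ring.
Removing the 14 false rings leaves 267 − 14 = 253 true rings beyond the frost ring.
1934 − 253 = 1681 CE.

1681 CE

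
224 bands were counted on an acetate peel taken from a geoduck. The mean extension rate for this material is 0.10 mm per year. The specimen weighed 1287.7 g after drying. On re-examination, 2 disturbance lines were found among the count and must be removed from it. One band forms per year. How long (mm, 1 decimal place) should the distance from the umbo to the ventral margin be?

22.2 mm

Adjusted count: 224 − 2 = 222 bands.
Predicted length = 0.10 mm/year × 222 years = 22.2 mm.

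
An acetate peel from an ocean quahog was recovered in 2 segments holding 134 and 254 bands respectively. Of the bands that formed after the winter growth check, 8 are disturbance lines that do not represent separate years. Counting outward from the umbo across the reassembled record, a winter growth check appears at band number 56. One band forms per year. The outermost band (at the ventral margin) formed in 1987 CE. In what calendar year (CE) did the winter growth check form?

1663 CE

Total bands = 134 + 254 = 388.
388 − 56 = 332 bands lie beyond the winter growth check toward the ventral margin.
Excluding 8 false bands: 332 − 8 = 324.
The band at the ventral margin is 1987 CE, so the winter growth check dates to 1987 − 324 = 1663 CE.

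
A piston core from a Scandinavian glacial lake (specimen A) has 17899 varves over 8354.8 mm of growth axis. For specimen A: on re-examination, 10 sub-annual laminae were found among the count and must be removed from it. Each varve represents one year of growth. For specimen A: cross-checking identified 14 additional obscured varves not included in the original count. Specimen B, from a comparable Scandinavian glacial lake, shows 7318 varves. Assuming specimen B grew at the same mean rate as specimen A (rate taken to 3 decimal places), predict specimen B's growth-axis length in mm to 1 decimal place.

3417.5 mm

Specimen A: true varve count = 17899 − 10 + 14 = 17903.
A: Extension rate ≈ 8354.8 / 17903 = 0.467 mm/year.
B's length ≈ 0.467 × 7318 = 3417.5 mm.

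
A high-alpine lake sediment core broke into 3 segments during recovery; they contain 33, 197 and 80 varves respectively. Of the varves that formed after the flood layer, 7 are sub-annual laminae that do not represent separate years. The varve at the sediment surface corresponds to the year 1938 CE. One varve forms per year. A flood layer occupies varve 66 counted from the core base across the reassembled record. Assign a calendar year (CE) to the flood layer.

Total varves = 33 + 197 + 80 = 310.
The flood layer sits at varve 66 from the core base, so 310 − 66 = 244 varves formed after it.
Excluding 7 false varves: 244 − 7 = 237.
Counting back 237 years from 1938 CE places the flood layer in 1938 − 237 = 1701 CE.

1701 CE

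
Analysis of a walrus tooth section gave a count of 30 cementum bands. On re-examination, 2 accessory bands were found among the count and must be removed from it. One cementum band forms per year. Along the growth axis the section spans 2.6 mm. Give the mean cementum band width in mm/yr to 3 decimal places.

0.093 mm/yr

Adjusted count: 30 − 2 = 28 cementum bands.
Mean rate = 2.6 mm / 28 years ≈ 0.093 mm/yr.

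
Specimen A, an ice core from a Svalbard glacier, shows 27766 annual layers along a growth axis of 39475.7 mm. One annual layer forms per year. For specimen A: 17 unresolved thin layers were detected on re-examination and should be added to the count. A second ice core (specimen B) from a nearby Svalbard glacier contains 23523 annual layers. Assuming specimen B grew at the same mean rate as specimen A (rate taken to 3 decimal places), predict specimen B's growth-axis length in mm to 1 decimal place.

33426.2 mm

Specimen A: correcting the raw count gives 27766 + 17 = 27783 true annual layers.
A: Mean rate = 39475.7 mm / 27783 years ≈ 1.421 mm/yr.
B's length ≈ 1.421 × 23523 = 33426.2 mm.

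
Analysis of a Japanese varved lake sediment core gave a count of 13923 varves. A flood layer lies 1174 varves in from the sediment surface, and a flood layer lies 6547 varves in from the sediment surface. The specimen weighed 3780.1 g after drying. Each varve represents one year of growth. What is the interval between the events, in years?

5373 years

The two markers are separated by 6547 − 1174 = 5373 varves.
One varve per year makes the interval 5373 years.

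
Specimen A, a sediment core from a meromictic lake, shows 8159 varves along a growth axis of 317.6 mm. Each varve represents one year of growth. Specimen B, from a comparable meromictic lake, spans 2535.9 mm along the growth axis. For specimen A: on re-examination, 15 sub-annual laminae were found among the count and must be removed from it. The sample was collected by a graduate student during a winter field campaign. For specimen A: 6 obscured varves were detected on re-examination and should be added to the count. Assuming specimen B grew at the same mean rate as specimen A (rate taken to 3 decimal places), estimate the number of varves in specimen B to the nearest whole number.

Specimen A: after corrections the count is 8159 − 15 + 6 = 8150 varves.
A: Mean rate = 317.6 mm / 8150 years ≈ 0.039 mm/year.
Specimen B: 2535.9 mm / 0.039 mm per year = 65023.08 years ≈ 65023 varves.

65023 varves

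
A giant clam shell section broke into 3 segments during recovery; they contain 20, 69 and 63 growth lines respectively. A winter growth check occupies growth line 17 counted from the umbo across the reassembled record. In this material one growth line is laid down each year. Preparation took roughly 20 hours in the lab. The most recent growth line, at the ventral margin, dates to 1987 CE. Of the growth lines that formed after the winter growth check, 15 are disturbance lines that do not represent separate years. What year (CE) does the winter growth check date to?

Total growth lines = 20 + 69 + 63 = 152.
The winter growth check sits at growth line 17 from the umbo, so 152 − 17 = 135 growth lines formed after it.
Removing the 15 false growth lines leaves 135 − 15 = 120 true growth lines beyond the winter growth check.
1987 − 120 = 1867 CE.

1867 CE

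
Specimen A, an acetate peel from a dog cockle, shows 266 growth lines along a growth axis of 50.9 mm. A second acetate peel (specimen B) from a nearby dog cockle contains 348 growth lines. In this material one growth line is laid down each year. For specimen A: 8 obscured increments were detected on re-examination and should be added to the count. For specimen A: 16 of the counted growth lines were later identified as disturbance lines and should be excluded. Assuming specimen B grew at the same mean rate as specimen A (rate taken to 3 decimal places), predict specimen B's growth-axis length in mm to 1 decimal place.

Specimen A: correcting the raw count gives 266 − 16 + 8 = 258 true growth lines.
A: Mean rate = 50.9 mm / 258 years ≈ 0.197 mm/yr.
B's length ≈ 0.197 × 348 = 68.6 mm.

68.6 mm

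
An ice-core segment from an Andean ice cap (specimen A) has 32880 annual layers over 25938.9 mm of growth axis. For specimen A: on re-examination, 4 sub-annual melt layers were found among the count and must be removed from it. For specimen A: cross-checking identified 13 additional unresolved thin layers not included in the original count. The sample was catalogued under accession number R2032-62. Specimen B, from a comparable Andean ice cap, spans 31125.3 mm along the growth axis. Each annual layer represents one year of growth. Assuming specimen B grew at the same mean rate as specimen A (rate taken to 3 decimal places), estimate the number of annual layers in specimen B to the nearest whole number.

39449 annual layers

Specimen A: correcting the raw count gives 32880 − 4 + 13 = 32889 true annual layers.
A: 25938.9 mm over 32889 years gives 25938.9 / 32889 ≈ 0.789 mm/year.
For B, 31125.3 / 0.789 = 39449.05 years ≈ 39449 annual layers.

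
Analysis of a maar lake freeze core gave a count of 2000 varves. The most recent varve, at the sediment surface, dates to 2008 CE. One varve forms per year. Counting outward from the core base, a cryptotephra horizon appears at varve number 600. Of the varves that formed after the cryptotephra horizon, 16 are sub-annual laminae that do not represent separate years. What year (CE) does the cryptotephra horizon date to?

The cryptotephra horizon sits at varve 600 from the core base, so 2000 − 600 = 1400 varves formed after it.
Removing the 16 false varves leaves 1400 − 16 = 1384 true varves beyond the cryptotephra horizon.
The varve at the sediment surface is 2008 CE, so the cryptotephra horizon dates to 2008 − 1384 = 624 CE.

624 CE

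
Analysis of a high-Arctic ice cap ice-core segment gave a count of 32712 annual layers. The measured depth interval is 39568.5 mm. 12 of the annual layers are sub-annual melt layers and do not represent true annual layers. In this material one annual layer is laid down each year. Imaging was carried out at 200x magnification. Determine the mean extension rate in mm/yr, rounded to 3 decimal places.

Adjusted count: 32712 − 12 = 32700 annual layers.
Mean rate = 39568.5 mm / 32700 years ≈ 1.210 mm/yr.

1.210 mm/yr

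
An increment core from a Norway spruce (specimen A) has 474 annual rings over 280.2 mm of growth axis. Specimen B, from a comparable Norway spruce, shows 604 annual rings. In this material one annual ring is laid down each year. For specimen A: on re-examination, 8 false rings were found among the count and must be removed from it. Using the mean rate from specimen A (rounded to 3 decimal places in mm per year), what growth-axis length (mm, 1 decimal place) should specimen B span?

363.0 mm

Specimen A: correcting the raw count gives 474 − 8 = 466 true annual rings.
A: 280.2 mm over 466 years gives 280.2 / 466 ≈ 0.601 mm/year.
Length of B = 0.601 × 604 = 363.0 mm.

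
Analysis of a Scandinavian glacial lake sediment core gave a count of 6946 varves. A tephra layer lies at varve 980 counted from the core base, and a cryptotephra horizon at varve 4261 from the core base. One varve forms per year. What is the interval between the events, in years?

3281 years

Separation: 4261 − 980 = 3281 varves.
At one varve per year, 3281 years elapsed between them.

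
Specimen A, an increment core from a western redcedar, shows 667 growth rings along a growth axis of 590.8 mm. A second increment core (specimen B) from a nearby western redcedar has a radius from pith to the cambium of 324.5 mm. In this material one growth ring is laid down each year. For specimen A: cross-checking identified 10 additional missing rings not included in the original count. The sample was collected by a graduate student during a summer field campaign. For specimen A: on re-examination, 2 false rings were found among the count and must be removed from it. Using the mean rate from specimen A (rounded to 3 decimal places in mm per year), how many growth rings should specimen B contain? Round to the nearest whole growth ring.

371 growth rings

Specimen A: correcting the raw count gives 667 − 2 + 10 = 675 true growth rings.
A: Mean rate = 590.8 mm / 675 years ≈ 0.875 mm/year.
For B, 324.5 / 0.875 = 370.86 years ≈ 371 growth rings.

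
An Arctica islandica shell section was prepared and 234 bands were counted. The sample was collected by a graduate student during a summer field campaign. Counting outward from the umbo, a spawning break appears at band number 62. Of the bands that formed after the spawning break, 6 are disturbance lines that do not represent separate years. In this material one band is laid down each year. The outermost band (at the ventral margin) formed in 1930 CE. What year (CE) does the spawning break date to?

1764 CE

The spawning break sits at band 62 from the umbo, so 234 − 62 = 172 bands formed after it.
Excluding 6 false bands: 172 − 6 = 166.
Counting back 166 years from 1930 CE places the spawning break in 1930 − 166 = 1764 CE.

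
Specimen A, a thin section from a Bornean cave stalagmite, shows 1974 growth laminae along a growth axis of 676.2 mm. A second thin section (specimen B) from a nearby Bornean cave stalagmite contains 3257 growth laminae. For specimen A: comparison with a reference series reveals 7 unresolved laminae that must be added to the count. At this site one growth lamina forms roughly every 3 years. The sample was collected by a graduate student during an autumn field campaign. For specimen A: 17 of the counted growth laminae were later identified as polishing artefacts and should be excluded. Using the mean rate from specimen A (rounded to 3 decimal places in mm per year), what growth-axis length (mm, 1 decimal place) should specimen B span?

1123.7 mm

Specimen A: adjusted count: 1974 − 17 + 7 = 1964 growth laminae.
Specimen A: at 3 years per growth lamina, 1964 × 3 = 5892 years.
A: 676.2 mm over 5892 years gives 676.2 / 5892 ≈ 0.115 mm per year.
Specimen B: 3257 growth laminae at 3 years each span 3257 × 3 = 9771 years. B's length ≈ 0.115 × 9771 = 1123.7 mm.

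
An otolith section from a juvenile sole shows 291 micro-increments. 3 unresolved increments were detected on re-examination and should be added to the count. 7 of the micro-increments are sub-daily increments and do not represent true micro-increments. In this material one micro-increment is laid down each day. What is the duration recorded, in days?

287 days

Adjusted count: 291 − 7 + 3 = 287 micro-increments.
At one micro-increment per day, that is 287 days.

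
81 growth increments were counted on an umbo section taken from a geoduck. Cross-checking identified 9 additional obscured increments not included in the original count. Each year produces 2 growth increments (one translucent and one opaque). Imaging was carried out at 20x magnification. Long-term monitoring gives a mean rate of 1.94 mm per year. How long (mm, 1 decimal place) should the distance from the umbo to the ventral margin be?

87.3 mm

Correcting the raw count gives 81 + 9 = 90 true growth increments.
90 growth increments at 2 per year is 90 / 2 = 45 years.
45 years at 1.94 mm/year gives 1.94 × 45 = 87.3 mm.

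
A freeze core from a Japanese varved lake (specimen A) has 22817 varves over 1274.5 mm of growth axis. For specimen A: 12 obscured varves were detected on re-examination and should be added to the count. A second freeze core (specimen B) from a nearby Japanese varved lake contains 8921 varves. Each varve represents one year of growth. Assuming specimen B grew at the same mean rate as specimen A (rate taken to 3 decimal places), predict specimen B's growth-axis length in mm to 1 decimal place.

Specimen A: after corrections the count is 22817 + 12 = 22829 varves.
A: 1274.5 mm over 22829 years gives 1274.5 / 22829 ≈ 0.056 mm/year.
Length of B = 0.056 × 8921 = 499.6 mm.

499.6 mm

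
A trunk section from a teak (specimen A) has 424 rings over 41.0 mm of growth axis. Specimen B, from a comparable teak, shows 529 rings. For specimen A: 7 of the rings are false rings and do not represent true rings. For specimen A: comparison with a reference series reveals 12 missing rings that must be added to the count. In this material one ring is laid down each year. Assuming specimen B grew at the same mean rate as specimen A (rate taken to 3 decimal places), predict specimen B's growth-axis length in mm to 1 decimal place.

50.8 mm

Specimen A: after corrections the count is 424 − 7 + 12 = 429 rings.
A: 41.0 mm over 429 years gives 41.0 / 429 ≈ 0.096 mm per year.
Length of B = 0.096 × 529 = 50.8 mm.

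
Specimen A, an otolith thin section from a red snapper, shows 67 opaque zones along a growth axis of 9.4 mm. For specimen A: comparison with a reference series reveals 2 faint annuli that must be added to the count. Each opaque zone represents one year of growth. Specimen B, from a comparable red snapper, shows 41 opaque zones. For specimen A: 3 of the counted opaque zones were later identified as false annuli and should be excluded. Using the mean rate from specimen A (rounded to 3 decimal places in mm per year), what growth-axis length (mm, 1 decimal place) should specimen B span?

Specimen A: true opaque zone count = 67 − 3 + 2 = 66.
A: Extension rate ≈ 9.4 / 66 = 0.142 mm per year.
For B, 0.142 mm/year × 41 years = 5.8 mm.

5.8 mm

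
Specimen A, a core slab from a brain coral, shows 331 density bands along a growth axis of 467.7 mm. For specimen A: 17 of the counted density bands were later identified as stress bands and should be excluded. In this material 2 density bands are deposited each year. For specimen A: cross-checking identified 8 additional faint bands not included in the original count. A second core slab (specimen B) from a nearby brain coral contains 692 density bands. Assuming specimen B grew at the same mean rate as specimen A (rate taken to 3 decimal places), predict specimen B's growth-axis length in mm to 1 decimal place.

1005.1 mm

Specimen A: after corrections the count is 331 − 17 + 8 = 322 density bands.
Specimen A: 322 density bands at 2 per year is 322 / 2 = 161 years.
A: 467.7 mm over 161 years gives 467.7 / 161 ≈ 2.905 mm per year.
Specimen B: with 2 density bands per year, 692 / 2 = 346 years. Length of B = 2.905 × 346 = 1005.1 mm.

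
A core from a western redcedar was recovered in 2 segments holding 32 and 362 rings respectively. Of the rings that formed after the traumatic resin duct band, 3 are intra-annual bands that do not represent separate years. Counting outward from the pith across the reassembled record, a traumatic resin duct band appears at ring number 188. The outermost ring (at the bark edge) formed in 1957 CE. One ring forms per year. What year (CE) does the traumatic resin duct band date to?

Total rings = 32 + 362 = 394.
The traumatic resin duct band sits at ring 188 from the pith, so 394 − 188 = 206 rings formed after it.
206 − 3 false = 203 true rings after the traumatic resin duct band.
1957 − 203 = 1754 CE.

1754 CE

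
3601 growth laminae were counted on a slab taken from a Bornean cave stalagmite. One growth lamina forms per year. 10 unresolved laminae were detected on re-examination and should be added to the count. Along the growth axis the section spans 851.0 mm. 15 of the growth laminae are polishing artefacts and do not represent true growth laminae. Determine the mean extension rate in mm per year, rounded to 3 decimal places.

0.237 mm per year

Correcting the raw count gives 3601 − 15 + 10 = 3596 true growth laminae.
851.0 mm over 3596 years gives 851.0 / 3596 ≈ 0.237 mm per year.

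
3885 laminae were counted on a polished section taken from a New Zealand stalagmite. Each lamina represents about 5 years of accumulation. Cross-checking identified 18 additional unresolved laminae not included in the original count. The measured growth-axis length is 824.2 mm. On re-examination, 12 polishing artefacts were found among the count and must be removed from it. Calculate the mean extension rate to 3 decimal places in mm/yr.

0.042 mm/yr

True lamina count = 3885 − 12 + 18 = 3891.
At 5 years per lamina, 3891 × 5 = 19455 years.
824.2 mm over 19455 years gives 824.2 / 19455 ≈ 0.042 mm/yr.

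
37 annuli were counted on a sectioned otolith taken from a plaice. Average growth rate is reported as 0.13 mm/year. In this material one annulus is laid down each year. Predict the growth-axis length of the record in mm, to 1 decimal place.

4.8 mm

The record spans 37 years at 0.13 mm per year.
Length ≈ 0.13 × 37 = 4.8 mm.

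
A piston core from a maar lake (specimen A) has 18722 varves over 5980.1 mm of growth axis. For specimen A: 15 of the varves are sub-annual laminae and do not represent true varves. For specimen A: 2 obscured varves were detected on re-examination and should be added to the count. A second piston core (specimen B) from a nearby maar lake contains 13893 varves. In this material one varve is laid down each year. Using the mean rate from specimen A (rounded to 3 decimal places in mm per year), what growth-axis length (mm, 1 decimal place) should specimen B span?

4445.8 mm

Specimen A: adjusted count: 18722 − 15 + 2 = 18709 varves.
A: Extension rate ≈ 5980.1 / 18709 = 0.320 mm/yr.
B's length ≈ 0.320 × 13893 = 4445.8 mm.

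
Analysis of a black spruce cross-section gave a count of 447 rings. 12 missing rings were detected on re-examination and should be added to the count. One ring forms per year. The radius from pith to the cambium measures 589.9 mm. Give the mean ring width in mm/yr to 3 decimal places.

1.285 mm/yr

Adjusted count: 447 + 12 = 459 rings.
589.9 mm over 459 years gives 589.9 / 459 ≈ 1.285 mm/yr.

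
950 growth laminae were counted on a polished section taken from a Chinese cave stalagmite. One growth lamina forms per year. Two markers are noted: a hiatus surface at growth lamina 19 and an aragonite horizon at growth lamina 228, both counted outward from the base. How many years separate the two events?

209 years

228 − 19 = 209 growth laminae lie between the two events.
One growth lamina per year makes the interval 209 years.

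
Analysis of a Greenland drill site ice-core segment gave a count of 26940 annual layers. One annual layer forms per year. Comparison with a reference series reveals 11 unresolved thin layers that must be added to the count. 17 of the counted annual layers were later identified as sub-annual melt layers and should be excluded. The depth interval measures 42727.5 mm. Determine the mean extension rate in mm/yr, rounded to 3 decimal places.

Correcting the raw count gives 26940 − 17 + 11 = 26934 true annual layers.
Mean rate = 42727.5 mm / 26934 years ≈ 1.586 mm/yr.

1.586 mm/yr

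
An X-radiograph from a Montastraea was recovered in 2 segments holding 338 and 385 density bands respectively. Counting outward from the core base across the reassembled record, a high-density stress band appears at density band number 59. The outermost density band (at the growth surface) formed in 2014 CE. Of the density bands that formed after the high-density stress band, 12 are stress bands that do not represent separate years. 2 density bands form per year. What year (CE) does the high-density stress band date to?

1688 CE

Total density bands = 338 + 385 = 723.
The high-density stress band sits at density band 59 from the core base, so 723 − 59 = 664 density bands formed after it.
664 − 12 false = 652 true density bands after the high-density stress band.
Dividing by 2 density bands per year: 652 / 2 = 326 years.
Counting back 326 years from 2014 CE places the high-density stress band in 2014 − 326 = 1688 CE.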